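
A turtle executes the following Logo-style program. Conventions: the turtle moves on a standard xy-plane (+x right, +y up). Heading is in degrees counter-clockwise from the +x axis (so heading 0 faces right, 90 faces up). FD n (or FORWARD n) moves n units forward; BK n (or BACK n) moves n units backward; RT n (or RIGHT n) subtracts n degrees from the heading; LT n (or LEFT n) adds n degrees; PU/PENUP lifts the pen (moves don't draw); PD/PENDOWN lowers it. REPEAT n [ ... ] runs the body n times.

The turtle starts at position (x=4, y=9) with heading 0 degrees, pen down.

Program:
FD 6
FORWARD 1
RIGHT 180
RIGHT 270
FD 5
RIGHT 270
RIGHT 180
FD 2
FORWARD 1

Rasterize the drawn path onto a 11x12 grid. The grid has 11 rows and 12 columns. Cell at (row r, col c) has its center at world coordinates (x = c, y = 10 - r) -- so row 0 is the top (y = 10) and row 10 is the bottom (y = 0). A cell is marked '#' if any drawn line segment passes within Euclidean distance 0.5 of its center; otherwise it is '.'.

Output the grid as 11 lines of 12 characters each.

Segment 0: (4,9) -> (10,9)
Segment 1: (10,9) -> (11,9)
Segment 2: (11,9) -> (11,4)
Segment 3: (11,4) -> (9,4)
Segment 4: (9,4) -> (8,4)

Answer: ............
....########
...........#
...........#
...........#
...........#
........####
............
............
............
............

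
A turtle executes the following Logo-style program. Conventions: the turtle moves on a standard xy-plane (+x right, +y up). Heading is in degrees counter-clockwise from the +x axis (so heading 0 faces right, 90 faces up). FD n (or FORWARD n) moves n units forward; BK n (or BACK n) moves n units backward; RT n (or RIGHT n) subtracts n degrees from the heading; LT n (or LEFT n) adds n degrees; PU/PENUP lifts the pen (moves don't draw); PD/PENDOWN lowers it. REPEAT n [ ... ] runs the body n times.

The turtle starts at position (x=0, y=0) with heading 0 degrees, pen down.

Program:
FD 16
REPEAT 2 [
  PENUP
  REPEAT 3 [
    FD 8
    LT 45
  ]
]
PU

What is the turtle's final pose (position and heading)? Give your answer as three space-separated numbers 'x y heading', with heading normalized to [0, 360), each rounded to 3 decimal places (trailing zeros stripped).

Answer: 10.343 13.657 270

Derivation:
Executing turtle program step by step:
Start: pos=(0,0), heading=0, pen down
FD 16: (0,0) -> (16,0) [heading=0, draw]
REPEAT 2 [
  -- iteration 1/2 --
  PU: pen up
  REPEAT 3 [
    -- iteration 1/3 --
    FD 8: (16,0) -> (24,0) [heading=0, move]
    LT 45: heading 0 -> 45
    -- iteration 2/3 --
    FD 8: (24,0) -> (29.657,5.657) [heading=45, move]
    LT 45: heading 45 -> 90
    -- iteration 3/3 --
    FD 8: (29.657,5.657) -> (29.657,13.657) [heading=90, move]
    LT 45: heading 90 -> 135
  ]
  -- iteration 2/2 --
  PU: pen up
  REPEAT 3 [
    -- iteration 1/3 --
    FD 8: (29.657,13.657) -> (24,19.314) [heading=135, move]
    LT 45: heading 135 -> 180
    -- iteration 2/3 --
    FD 8: (24,19.314) -> (16,19.314) [heading=180, move]
    LT 45: heading 180 -> 225
    -- iteration 3/3 --
    FD 8: (16,19.314) -> (10.343,13.657) [heading=225, move]
    LT 45: heading 225 -> 270
  ]
]
PU: pen up
Final: pos=(10.343,13.657), heading=270, 1 segment(s) drawn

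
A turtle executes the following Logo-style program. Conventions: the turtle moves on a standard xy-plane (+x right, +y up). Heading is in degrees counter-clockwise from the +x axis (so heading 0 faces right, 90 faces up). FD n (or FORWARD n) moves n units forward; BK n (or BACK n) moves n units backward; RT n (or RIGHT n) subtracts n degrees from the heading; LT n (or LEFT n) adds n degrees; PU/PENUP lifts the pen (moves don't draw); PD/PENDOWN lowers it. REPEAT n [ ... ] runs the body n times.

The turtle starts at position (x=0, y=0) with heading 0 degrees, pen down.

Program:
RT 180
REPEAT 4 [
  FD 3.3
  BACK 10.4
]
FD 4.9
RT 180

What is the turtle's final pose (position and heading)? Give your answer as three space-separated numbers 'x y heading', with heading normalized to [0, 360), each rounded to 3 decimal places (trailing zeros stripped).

Executing turtle program step by step:
Start: pos=(0,0), heading=0, pen down
RT 180: heading 0 -> 180
REPEAT 4 [
  -- iteration 1/4 --
  FD 3.3: (0,0) -> (-3.3,0) [heading=180, draw]
  BK 10.4: (-3.3,0) -> (7.1,0) [heading=180, draw]
  -- iteration 2/4 --
  FD 3.3: (7.1,0) -> (3.8,0) [heading=180, draw]
  BK 10.4: (3.8,0) -> (14.2,0) [heading=180, draw]
  -- iteration 3/4 --
  FD 3.3: (14.2,0) -> (10.9,0) [heading=180, draw]
  BK 10.4: (10.9,0) -> (21.3,0) [heading=180, draw]
  -- iteration 4/4 --
  FD 3.3: (21.3,0) -> (18,0) [heading=180, draw]
  BK 10.4: (18,0) -> (28.4,0) [heading=180, draw]
]
FD 4.9: (28.4,0) -> (23.5,0) [heading=180, draw]
RT 180: heading 180 -> 0
Final: pos=(23.5,0), heading=0, 9 segment(s) drawn

Answer: 23.5 0 0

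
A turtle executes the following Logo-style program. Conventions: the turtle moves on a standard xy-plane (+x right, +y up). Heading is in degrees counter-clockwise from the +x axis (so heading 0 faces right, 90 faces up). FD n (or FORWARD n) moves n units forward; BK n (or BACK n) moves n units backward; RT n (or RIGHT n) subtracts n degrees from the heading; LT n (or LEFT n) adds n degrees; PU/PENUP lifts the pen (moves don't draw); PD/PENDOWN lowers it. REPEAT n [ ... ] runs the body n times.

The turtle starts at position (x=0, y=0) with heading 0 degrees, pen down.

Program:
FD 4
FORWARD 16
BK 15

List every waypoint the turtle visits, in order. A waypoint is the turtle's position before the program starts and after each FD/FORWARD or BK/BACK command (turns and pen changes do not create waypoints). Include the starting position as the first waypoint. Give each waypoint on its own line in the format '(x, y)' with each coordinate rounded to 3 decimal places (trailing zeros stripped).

Executing turtle program step by step:
Start: pos=(0,0), heading=0, pen down
FD 4: (0,0) -> (4,0) [heading=0, draw]
FD 16: (4,0) -> (20,0) [heading=0, draw]
BK 15: (20,0) -> (5,0) [heading=0, draw]
Final: pos=(5,0), heading=0, 3 segment(s) drawn
Waypoints (4 total):
(0, 0)
(4, 0)
(20, 0)
(5, 0)

Answer: (0, 0)
(4, 0)
(20, 0)
(5, 0)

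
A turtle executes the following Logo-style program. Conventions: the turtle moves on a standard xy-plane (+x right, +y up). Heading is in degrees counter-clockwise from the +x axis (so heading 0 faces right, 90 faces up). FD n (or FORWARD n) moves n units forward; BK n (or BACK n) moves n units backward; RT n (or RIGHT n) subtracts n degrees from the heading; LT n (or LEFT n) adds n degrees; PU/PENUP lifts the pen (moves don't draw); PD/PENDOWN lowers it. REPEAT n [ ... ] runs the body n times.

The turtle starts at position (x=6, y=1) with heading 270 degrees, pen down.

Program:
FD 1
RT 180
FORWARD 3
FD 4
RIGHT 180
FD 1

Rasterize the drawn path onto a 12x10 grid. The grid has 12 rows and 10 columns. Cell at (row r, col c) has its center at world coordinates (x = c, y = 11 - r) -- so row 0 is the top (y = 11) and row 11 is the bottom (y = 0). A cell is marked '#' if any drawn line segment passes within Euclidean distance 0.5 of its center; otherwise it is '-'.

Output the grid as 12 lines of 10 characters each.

Answer: ----------
----------
----------
----------
------#---
------#---
------#---
------#---
------#---
------#---
------#---
------#---

Derivation:
Segment 0: (6,1) -> (6,0)
Segment 1: (6,0) -> (6,3)
Segment 2: (6,3) -> (6,7)
Segment 3: (6,7) -> (6,6)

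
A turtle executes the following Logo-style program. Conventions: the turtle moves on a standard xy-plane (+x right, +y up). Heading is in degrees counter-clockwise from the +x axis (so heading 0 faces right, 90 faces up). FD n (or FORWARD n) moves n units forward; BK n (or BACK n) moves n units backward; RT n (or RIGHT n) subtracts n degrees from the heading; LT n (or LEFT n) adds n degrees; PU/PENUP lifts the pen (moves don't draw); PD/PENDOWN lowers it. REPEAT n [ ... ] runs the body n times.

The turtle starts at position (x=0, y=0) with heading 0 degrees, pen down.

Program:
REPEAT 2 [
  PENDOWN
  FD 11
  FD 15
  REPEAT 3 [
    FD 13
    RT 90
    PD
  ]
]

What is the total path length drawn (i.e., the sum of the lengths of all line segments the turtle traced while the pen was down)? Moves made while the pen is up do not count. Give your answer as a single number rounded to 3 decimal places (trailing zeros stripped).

Executing turtle program step by step:
Start: pos=(0,0), heading=0, pen down
REPEAT 2 [
  -- iteration 1/2 --
  PD: pen down
  FD 11: (0,0) -> (11,0) [heading=0, draw]
  FD 15: (11,0) -> (26,0) [heading=0, draw]
  REPEAT 3 [
    -- iteration 1/3 --
    FD 13: (26,0) -> (39,0) [heading=0, draw]
    RT 90: heading 0 -> 270
    PD: pen down
    -- iteration 2/3 --
    FD 13: (39,0) -> (39,-13) [heading=270, draw]
    RT 90: heading 270 -> 180
    PD: pen down
    -- iteration 3/3 --
    FD 13: (39,-13) -> (26,-13) [heading=180, draw]
    RT 90: heading 180 -> 90
    PD: pen down
  ]
  -- iteration 2/2 --
  PD: pen down
  FD 11: (26,-13) -> (26,-2) [heading=90, draw]
  FD 15: (26,-2) -> (26,13) [heading=90, draw]
  REPEAT 3 [
    -- iteration 1/3 --
    FD 13: (26,13) -> (26,26) [heading=90, draw]
    RT 90: heading 90 -> 0
    PD: pen down
    -- iteration 2/3 --
    FD 13: (26,26) -> (39,26) [heading=0, draw]
    RT 90: heading 0 -> 270
    PD: pen down
    -- iteration 3/3 --
    FD 13: (39,26) -> (39,13) [heading=270, draw]
    RT 90: heading 270 -> 180
    PD: pen down
  ]
]
Final: pos=(39,13), heading=180, 10 segment(s) drawn

Segment lengths:
  seg 1: (0,0) -> (11,0), length = 11
  seg 2: (11,0) -> (26,0), length = 15
  seg 3: (26,0) -> (39,0), length = 13
  seg 4: (39,0) -> (39,-13), length = 13
  seg 5: (39,-13) -> (26,-13), length = 13
  seg 6: (26,-13) -> (26,-2), length = 11
  seg 7: (26,-2) -> (26,13), length = 15
  seg 8: (26,13) -> (26,26), length = 13
  seg 9: (26,26) -> (39,26), length = 13
  seg 10: (39,26) -> (39,13), length = 13
Total = 130

Answer: 130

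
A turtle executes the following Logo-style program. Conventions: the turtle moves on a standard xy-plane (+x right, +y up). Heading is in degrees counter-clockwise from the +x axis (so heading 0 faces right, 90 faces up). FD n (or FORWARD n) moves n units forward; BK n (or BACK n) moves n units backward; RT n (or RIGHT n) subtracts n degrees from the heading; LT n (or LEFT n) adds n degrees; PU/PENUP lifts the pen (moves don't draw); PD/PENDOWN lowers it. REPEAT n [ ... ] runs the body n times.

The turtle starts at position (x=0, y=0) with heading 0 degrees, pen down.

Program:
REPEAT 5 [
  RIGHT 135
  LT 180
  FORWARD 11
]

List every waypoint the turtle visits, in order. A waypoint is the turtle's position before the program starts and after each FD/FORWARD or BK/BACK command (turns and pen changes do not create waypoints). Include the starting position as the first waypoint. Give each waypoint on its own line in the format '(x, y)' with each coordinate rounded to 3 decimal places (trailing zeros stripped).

Executing turtle program step by step:
Start: pos=(0,0), heading=0, pen down
REPEAT 5 [
  -- iteration 1/5 --
  RT 135: heading 0 -> 225
  LT 180: heading 225 -> 45
  FD 11: (0,0) -> (7.778,7.778) [heading=45, draw]
  -- iteration 2/5 --
  RT 135: heading 45 -> 270
  LT 180: heading 270 -> 90
  FD 11: (7.778,7.778) -> (7.778,18.778) [heading=90, draw]
  -- iteration 3/5 --
  RT 135: heading 90 -> 315
  LT 180: heading 315 -> 135
  FD 11: (7.778,18.778) -> (0,26.556) [heading=135, draw]
  -- iteration 4/5 --
  RT 135: heading 135 -> 0
  LT 180: heading 0 -> 180
  FD 11: (0,26.556) -> (-11,26.556) [heading=180, draw]
  -- iteration 5/5 --
  RT 135: heading 180 -> 45
  LT 180: heading 45 -> 225
  FD 11: (-11,26.556) -> (-18.778,18.778) [heading=225, draw]
]
Final: pos=(-18.778,18.778), heading=225, 5 segment(s) drawn
Waypoints (6 total):
(0, 0)
(7.778, 7.778)
(7.778, 18.778)
(0, 26.556)
(-11, 26.556)
(-18.778, 18.778)

Answer: (0, 0)
(7.778, 7.778)
(7.778, 18.778)
(0, 26.556)
(-11, 26.556)
(-18.778, 18.778)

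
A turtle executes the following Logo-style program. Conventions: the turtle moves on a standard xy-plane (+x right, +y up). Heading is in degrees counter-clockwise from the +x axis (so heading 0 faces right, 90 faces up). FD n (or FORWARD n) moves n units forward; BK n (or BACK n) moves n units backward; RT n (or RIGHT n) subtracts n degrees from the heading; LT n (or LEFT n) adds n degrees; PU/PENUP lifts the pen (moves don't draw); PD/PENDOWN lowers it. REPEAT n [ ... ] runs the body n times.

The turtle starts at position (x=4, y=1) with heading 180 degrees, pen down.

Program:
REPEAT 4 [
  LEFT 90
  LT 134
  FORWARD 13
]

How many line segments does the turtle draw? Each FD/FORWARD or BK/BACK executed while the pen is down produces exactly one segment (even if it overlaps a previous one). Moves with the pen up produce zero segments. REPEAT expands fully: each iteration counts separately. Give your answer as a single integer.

Answer: 4

Derivation:
Executing turtle program step by step:
Start: pos=(4,1), heading=180, pen down
REPEAT 4 [
  -- iteration 1/4 --
  LT 90: heading 180 -> 270
  LT 134: heading 270 -> 44
  FD 13: (4,1) -> (13.351,10.031) [heading=44, draw]
  -- iteration 2/4 --
  LT 90: heading 44 -> 134
  LT 134: heading 134 -> 268
  FD 13: (13.351,10.031) -> (12.898,-2.962) [heading=268, draw]
  -- iteration 3/4 --
  LT 90: heading 268 -> 358
  LT 134: heading 358 -> 132
  FD 13: (12.898,-2.962) -> (4.199,6.699) [heading=132, draw]
  -- iteration 4/4 --
  LT 90: heading 132 -> 222
  LT 134: heading 222 -> 356
  FD 13: (4.199,6.699) -> (17.167,5.793) [heading=356, draw]
]
Final: pos=(17.167,5.793), heading=356, 4 segment(s) drawn
Segments drawn: 4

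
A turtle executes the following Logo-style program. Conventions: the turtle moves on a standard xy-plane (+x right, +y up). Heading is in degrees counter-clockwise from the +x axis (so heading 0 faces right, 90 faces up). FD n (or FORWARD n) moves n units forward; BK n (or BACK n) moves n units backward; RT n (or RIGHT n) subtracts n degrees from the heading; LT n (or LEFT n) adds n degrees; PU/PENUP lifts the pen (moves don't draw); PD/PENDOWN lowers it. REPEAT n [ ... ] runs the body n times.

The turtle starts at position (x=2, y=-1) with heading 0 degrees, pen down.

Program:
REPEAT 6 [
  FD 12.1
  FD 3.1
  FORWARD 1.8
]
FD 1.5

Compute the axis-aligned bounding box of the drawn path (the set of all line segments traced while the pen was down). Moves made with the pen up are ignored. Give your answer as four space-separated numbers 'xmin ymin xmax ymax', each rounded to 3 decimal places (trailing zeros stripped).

Answer: 2 -1 105.5 -1

Derivation:
Executing turtle program step by step:
Start: pos=(2,-1), heading=0, pen down
REPEAT 6 [
  -- iteration 1/6 --
  FD 12.1: (2,-1) -> (14.1,-1) [heading=0, draw]
  FD 3.1: (14.1,-1) -> (17.2,-1) [heading=0, draw]
  FD 1.8: (17.2,-1) -> (19,-1) [heading=0, draw]
  -- iteration 2/6 --
  FD 12.1: (19,-1) -> (31.1,-1) [heading=0, draw]
  FD 3.1: (31.1,-1) -> (34.2,-1) [heading=0, draw]
  FD 1.8: (34.2,-1) -> (36,-1) [heading=0, draw]
  -- iteration 3/6 --
  FD 12.1: (36,-1) -> (48.1,-1) [heading=0, draw]
  FD 3.1: (48.1,-1) -> (51.2,-1) [heading=0, draw]
  FD 1.8: (51.2,-1) -> (53,-1) [heading=0, draw]
  -- iteration 4/6 --
  FD 12.1: (53,-1) -> (65.1,-1) [heading=0, draw]
  FD 3.1: (65.1,-1) -> (68.2,-1) [heading=0, draw]
  FD 1.8: (68.2,-1) -> (70,-1) [heading=0, draw]
  -- iteration 5/6 --
  FD 12.1: (70,-1) -> (82.1,-1) [heading=0, draw]
  FD 3.1: (82.1,-1) -> (85.2,-1) [heading=0, draw]
  FD 1.8: (85.2,-1) -> (87,-1) [heading=0, draw]
  -- iteration 6/6 --
  FD 12.1: (87,-1) -> (99.1,-1) [heading=0, draw]
  FD 3.1: (99.1,-1) -> (102.2,-1) [heading=0, draw]
  FD 1.8: (102.2,-1) -> (104,-1) [heading=0, draw]
]
FD 1.5: (104,-1) -> (105.5,-1) [heading=0, draw]
Final: pos=(105.5,-1), heading=0, 19 segment(s) drawn

Segment endpoints: x in {2, 14.1, 17.2, 19, 31.1, 34.2, 36, 48.1, 51.2, 53, 65.1, 68.2, 70, 82.1, 85.2, 87, 99.1, 102.2, 104, 105.5}, y in {-1}
xmin=2, ymin=-1, xmax=105.5, ymax=-1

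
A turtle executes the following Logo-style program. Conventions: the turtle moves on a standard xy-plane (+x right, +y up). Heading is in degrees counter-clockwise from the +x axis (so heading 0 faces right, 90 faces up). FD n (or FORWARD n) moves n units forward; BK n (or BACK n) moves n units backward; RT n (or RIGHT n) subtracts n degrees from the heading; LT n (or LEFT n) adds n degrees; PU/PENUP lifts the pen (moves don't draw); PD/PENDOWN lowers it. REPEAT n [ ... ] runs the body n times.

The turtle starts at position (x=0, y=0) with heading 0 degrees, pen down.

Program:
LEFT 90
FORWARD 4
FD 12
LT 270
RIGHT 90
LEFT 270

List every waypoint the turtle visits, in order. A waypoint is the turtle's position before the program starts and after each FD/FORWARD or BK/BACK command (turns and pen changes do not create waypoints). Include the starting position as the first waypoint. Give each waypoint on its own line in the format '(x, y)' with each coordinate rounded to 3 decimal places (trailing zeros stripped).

Executing turtle program step by step:
Start: pos=(0,0), heading=0, pen down
LT 90: heading 0 -> 90
FD 4: (0,0) -> (0,4) [heading=90, draw]
FD 12: (0,4) -> (0,16) [heading=90, draw]
LT 270: heading 90 -> 0
RT 90: heading 0 -> 270
LT 270: heading 270 -> 180
Final: pos=(0,16), heading=180, 2 segment(s) drawn
Waypoints (3 total):
(0, 0)
(0, 4)
(0, 16)

Answer: (0, 0)
(0, 4)
(0, 16)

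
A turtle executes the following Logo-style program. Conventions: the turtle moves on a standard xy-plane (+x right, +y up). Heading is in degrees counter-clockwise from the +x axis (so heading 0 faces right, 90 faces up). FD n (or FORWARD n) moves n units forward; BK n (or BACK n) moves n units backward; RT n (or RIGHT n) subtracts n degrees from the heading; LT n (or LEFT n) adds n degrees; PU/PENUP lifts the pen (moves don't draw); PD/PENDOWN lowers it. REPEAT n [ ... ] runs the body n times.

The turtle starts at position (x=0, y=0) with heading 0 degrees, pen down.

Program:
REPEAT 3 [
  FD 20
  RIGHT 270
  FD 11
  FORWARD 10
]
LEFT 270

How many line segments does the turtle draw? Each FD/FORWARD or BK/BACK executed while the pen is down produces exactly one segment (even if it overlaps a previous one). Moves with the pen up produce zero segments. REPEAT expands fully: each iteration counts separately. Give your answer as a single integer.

Executing turtle program step by step:
Start: pos=(0,0), heading=0, pen down
REPEAT 3 [
  -- iteration 1/3 --
  FD 20: (0,0) -> (20,0) [heading=0, draw]
  RT 270: heading 0 -> 90
  FD 11: (20,0) -> (20,11) [heading=90, draw]
  FD 10: (20,11) -> (20,21) [heading=90, draw]
  -- iteration 2/3 --
  FD 20: (20,21) -> (20,41) [heading=90, draw]
  RT 270: heading 90 -> 180
  FD 11: (20,41) -> (9,41) [heading=180, draw]
  FD 10: (9,41) -> (-1,41) [heading=180, draw]
  -- iteration 3/3 --
  FD 20: (-1,41) -> (-21,41) [heading=180, draw]
  RT 270: heading 180 -> 270
  FD 11: (-21,41) -> (-21,30) [heading=270, draw]
  FD 10: (-21,30) -> (-21,20) [heading=270, draw]
]
LT 270: heading 270 -> 180
Final: pos=(-21,20), heading=180, 9 segment(s) drawn
Segments drawn: 9

Answer: 9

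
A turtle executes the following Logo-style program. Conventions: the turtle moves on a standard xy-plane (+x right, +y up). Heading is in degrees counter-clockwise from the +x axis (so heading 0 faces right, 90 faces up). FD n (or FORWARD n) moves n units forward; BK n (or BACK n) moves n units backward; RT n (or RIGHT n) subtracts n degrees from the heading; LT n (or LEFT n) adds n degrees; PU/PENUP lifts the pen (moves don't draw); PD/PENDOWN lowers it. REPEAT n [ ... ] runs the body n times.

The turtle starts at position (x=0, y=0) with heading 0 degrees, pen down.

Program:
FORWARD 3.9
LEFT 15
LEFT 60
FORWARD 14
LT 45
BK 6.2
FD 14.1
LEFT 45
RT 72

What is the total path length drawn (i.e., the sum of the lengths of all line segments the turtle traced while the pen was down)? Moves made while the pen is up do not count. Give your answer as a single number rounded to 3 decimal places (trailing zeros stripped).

Answer: 38.2

Derivation:
Executing turtle program step by step:
Start: pos=(0,0), heading=0, pen down
FD 3.9: (0,0) -> (3.9,0) [heading=0, draw]
LT 15: heading 0 -> 15
LT 60: heading 15 -> 75
FD 14: (3.9,0) -> (7.523,13.523) [heading=75, draw]
LT 45: heading 75 -> 120
BK 6.2: (7.523,13.523) -> (10.623,8.154) [heading=120, draw]
FD 14.1: (10.623,8.154) -> (3.573,20.365) [heading=120, draw]
LT 45: heading 120 -> 165
RT 72: heading 165 -> 93
Final: pos=(3.573,20.365), heading=93, 4 segment(s) drawn

Segment lengths:
  seg 1: (0,0) -> (3.9,0), length = 3.9
  seg 2: (3.9,0) -> (7.523,13.523), length = 14
  seg 3: (7.523,13.523) -> (10.623,8.154), length = 6.2
  seg 4: (10.623,8.154) -> (3.573,20.365), length = 14.1
Total = 38.2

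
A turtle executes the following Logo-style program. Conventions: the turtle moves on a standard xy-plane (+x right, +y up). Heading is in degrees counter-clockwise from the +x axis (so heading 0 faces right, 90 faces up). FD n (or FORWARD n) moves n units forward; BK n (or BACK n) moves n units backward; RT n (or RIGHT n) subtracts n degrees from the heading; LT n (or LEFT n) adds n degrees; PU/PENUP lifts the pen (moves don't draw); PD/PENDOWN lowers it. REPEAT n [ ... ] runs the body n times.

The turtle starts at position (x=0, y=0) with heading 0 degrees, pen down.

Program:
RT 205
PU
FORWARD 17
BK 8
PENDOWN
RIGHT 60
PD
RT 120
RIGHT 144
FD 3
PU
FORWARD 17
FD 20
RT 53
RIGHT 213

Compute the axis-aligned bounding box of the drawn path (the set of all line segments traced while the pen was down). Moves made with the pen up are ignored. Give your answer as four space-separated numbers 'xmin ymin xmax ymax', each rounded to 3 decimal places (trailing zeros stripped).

Answer: -11.102 3.231 -8.157 3.804

Derivation:
Executing turtle program step by step:
Start: pos=(0,0), heading=0, pen down
RT 205: heading 0 -> 155
PU: pen up
FD 17: (0,0) -> (-15.407,7.185) [heading=155, move]
BK 8: (-15.407,7.185) -> (-8.157,3.804) [heading=155, move]
PD: pen down
RT 60: heading 155 -> 95
PD: pen down
RT 120: heading 95 -> 335
RT 144: heading 335 -> 191
FD 3: (-8.157,3.804) -> (-11.102,3.231) [heading=191, draw]
PU: pen up
FD 17: (-11.102,3.231) -> (-27.789,-0.013) [heading=191, move]
FD 20: (-27.789,-0.013) -> (-47.422,-3.829) [heading=191, move]
RT 53: heading 191 -> 138
RT 213: heading 138 -> 285
Final: pos=(-47.422,-3.829), heading=285, 1 segment(s) drawn

Segment endpoints: x in {-11.102, -8.157}, y in {3.231, 3.804}
xmin=-11.102, ymin=3.231, xmax=-8.157, ymax=3.804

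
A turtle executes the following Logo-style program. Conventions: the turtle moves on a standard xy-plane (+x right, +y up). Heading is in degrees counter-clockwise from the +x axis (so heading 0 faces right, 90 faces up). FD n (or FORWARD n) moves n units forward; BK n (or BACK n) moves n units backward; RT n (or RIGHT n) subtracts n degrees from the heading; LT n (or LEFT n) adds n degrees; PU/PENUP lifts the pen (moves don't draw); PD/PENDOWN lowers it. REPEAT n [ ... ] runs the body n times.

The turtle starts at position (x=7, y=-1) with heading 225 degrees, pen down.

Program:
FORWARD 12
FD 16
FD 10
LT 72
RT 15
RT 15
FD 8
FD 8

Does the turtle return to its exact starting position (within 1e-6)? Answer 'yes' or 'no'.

Executing turtle program step by step:
Start: pos=(7,-1), heading=225, pen down
FD 12: (7,-1) -> (-1.485,-9.485) [heading=225, draw]
FD 16: (-1.485,-9.485) -> (-12.799,-20.799) [heading=225, draw]
FD 10: (-12.799,-20.799) -> (-19.87,-27.87) [heading=225, draw]
LT 72: heading 225 -> 297
RT 15: heading 297 -> 282
RT 15: heading 282 -> 267
FD 8: (-19.87,-27.87) -> (-20.289,-35.859) [heading=267, draw]
FD 8: (-20.289,-35.859) -> (-20.707,-43.848) [heading=267, draw]
Final: pos=(-20.707,-43.848), heading=267, 5 segment(s) drawn

Start position: (7, -1)
Final position: (-20.707, -43.848)
Distance = 51.026; >= 1e-6 -> NOT closed

Answer: no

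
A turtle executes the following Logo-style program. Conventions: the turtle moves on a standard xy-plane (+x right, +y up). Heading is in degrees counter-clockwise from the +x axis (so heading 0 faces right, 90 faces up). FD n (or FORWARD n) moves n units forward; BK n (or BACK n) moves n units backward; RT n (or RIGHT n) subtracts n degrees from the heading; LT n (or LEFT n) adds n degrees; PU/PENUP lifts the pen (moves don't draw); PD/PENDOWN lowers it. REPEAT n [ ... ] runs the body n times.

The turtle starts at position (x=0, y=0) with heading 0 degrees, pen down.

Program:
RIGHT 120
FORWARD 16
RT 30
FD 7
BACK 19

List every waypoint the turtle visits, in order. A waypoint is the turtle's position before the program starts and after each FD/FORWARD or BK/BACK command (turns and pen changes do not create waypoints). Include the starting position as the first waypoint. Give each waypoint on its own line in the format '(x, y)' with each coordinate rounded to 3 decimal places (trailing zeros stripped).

Executing turtle program step by step:
Start: pos=(0,0), heading=0, pen down
RT 120: heading 0 -> 240
FD 16: (0,0) -> (-8,-13.856) [heading=240, draw]
RT 30: heading 240 -> 210
FD 7: (-8,-13.856) -> (-14.062,-17.356) [heading=210, draw]
BK 19: (-14.062,-17.356) -> (2.392,-7.856) [heading=210, draw]
Final: pos=(2.392,-7.856), heading=210, 3 segment(s) drawn
Waypoints (4 total):
(0, 0)
(-8, -13.856)
(-14.062, -17.356)
(2.392, -7.856)

Answer: (0, 0)
(-8, -13.856)
(-14.062, -17.356)
(2.392, -7.856)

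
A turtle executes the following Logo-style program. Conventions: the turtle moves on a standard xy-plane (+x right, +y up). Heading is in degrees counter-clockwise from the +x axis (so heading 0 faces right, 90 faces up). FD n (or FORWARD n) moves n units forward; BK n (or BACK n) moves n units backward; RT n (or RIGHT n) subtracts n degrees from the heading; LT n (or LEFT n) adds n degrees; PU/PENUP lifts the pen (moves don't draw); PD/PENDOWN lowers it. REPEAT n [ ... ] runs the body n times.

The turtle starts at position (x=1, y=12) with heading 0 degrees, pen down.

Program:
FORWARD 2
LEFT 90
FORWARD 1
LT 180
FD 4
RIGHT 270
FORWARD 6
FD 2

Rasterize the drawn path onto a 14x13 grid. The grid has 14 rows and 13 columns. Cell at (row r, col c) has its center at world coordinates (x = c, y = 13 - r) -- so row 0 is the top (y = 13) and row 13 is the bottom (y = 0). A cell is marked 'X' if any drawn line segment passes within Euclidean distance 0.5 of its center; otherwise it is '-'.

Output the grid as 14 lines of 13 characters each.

Segment 0: (1,12) -> (3,12)
Segment 1: (3,12) -> (3,13)
Segment 2: (3,13) -> (3,9)
Segment 3: (3,9) -> (9,9)
Segment 4: (9,9) -> (11,9)

Answer: ---X---------
-XXX---------
---X---------
---X---------
---XXXXXXXXX-
-------------
-------------
-------------
-------------
-------------
-------------
-------------
-------------
-------------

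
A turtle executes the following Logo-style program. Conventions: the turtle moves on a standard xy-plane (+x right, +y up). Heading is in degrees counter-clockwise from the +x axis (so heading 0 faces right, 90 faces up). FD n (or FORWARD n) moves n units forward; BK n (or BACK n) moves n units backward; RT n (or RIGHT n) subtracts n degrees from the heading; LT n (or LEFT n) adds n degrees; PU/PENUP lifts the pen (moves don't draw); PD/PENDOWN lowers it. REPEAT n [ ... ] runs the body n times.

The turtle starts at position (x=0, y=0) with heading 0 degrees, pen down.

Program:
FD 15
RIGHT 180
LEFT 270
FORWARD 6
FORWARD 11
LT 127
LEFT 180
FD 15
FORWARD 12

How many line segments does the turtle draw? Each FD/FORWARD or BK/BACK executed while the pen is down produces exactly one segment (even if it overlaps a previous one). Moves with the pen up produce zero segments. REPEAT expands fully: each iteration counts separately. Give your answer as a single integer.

Executing turtle program step by step:
Start: pos=(0,0), heading=0, pen down
FD 15: (0,0) -> (15,0) [heading=0, draw]
RT 180: heading 0 -> 180
LT 270: heading 180 -> 90
FD 6: (15,0) -> (15,6) [heading=90, draw]
FD 11: (15,6) -> (15,17) [heading=90, draw]
LT 127: heading 90 -> 217
LT 180: heading 217 -> 37
FD 15: (15,17) -> (26.98,26.027) [heading=37, draw]
FD 12: (26.98,26.027) -> (36.563,33.249) [heading=37, draw]
Final: pos=(36.563,33.249), heading=37, 5 segment(s) drawn
Segments drawn: 5

Answer: 5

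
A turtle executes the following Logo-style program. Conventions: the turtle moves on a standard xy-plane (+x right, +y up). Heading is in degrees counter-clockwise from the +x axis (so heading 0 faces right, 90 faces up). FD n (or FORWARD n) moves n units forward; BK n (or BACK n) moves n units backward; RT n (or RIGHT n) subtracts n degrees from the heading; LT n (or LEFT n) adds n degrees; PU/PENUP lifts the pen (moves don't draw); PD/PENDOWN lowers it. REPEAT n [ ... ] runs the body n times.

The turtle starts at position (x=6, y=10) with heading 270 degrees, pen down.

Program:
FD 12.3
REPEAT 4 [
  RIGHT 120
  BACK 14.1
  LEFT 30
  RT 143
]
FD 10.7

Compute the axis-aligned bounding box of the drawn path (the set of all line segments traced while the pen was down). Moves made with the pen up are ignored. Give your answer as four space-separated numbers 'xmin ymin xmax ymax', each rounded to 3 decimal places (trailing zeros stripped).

Answer: 6 -9.35 25.946 10

Derivation:
Executing turtle program step by step:
Start: pos=(6,10), heading=270, pen down
FD 12.3: (6,10) -> (6,-2.3) [heading=270, draw]
REPEAT 4 [
  -- iteration 1/4 --
  RT 120: heading 270 -> 150
  BK 14.1: (6,-2.3) -> (18.211,-9.35) [heading=150, draw]
  LT 30: heading 150 -> 180
  RT 143: heading 180 -> 37
  -- iteration 2/4 --
  RT 120: heading 37 -> 277
  BK 14.1: (18.211,-9.35) -> (16.493,4.645) [heading=277, draw]
  LT 30: heading 277 -> 307
  RT 143: heading 307 -> 164
  -- iteration 3/4 --
  RT 120: heading 164 -> 44
  BK 14.1: (16.493,4.645) -> (6.35,-5.15) [heading=44, draw]
  LT 30: heading 44 -> 74
  RT 143: heading 74 -> 291
  -- iteration 4/4 --
  RT 120: heading 291 -> 171
  BK 14.1: (6.35,-5.15) -> (20.276,-7.356) [heading=171, draw]
  LT 30: heading 171 -> 201
  RT 143: heading 201 -> 58
]
FD 10.7: (20.276,-7.356) -> (25.946,1.719) [heading=58, draw]
Final: pos=(25.946,1.719), heading=58, 6 segment(s) drawn

Segment endpoints: x in {6, 6, 6.35, 16.493, 18.211, 20.276, 25.946}, y in {-9.35, -7.356, -5.15, -2.3, 1.719, 4.645, 10}
xmin=6, ymin=-9.35, xmax=25.946, ymax=10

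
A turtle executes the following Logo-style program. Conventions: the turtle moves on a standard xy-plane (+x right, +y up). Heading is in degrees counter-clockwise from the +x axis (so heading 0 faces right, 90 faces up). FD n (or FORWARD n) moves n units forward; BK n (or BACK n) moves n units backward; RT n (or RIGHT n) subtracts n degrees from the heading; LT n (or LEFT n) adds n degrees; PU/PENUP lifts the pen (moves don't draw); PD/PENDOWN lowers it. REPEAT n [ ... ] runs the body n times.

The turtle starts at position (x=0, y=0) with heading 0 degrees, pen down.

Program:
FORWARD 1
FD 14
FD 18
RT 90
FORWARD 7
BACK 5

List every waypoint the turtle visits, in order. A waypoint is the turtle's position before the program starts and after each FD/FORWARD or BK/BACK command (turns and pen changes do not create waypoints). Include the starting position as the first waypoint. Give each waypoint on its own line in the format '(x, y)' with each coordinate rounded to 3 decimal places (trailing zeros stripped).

Executing turtle program step by step:
Start: pos=(0,0), heading=0, pen down
FD 1: (0,0) -> (1,0) [heading=0, draw]
FD 14: (1,0) -> (15,0) [heading=0, draw]
FD 18: (15,0) -> (33,0) [heading=0, draw]
RT 90: heading 0 -> 270
FD 7: (33,0) -> (33,-7) [heading=270, draw]
BK 5: (33,-7) -> (33,-2) [heading=270, draw]
Final: pos=(33,-2), heading=270, 5 segment(s) drawn
Waypoints (6 total):
(0, 0)
(1, 0)
(15, 0)
(33, 0)
(33, -7)
(33, -2)

Answer: (0, 0)
(1, 0)
(15, 0)
(33, 0)
(33, -7)
(33, -2)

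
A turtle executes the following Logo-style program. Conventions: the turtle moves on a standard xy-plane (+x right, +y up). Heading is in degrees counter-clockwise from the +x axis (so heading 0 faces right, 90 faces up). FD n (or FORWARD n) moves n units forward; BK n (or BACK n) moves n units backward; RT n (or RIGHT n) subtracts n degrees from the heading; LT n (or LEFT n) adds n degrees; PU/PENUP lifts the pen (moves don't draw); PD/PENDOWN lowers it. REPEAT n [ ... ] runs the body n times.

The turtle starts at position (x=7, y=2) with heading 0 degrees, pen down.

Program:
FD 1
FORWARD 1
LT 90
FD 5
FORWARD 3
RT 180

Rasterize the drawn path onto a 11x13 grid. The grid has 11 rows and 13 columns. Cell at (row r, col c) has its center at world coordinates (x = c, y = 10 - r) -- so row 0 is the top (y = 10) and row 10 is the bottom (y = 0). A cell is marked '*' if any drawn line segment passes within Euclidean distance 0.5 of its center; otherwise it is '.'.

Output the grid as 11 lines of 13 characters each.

Answer: .........*...
.........*...
.........*...
.........*...
.........*...
.........*...
.........*...
.........*...
.......***...
.............
.............

Derivation:
Segment 0: (7,2) -> (8,2)
Segment 1: (8,2) -> (9,2)
Segment 2: (9,2) -> (9,7)
Segment 3: (9,7) -> (9,10)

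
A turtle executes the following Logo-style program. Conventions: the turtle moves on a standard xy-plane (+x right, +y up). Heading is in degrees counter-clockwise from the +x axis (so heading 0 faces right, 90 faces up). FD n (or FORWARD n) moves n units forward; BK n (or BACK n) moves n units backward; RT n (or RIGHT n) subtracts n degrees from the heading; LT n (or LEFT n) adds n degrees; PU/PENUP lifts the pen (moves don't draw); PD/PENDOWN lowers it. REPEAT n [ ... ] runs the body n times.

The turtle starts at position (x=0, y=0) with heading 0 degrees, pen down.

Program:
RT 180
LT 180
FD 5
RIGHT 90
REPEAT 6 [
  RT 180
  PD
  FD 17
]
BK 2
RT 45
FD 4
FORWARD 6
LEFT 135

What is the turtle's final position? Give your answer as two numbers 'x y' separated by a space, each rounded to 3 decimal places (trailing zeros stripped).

Answer: -2.071 -5.071

Derivation:
Executing turtle program step by step:
Start: pos=(0,0), heading=0, pen down
RT 180: heading 0 -> 180
LT 180: heading 180 -> 0
FD 5: (0,0) -> (5,0) [heading=0, draw]
RT 90: heading 0 -> 270
REPEAT 6 [
  -- iteration 1/6 --
  RT 180: heading 270 -> 90
  PD: pen down
  FD 17: (5,0) -> (5,17) [heading=90, draw]
  -- iteration 2/6 --
  RT 180: heading 90 -> 270
  PD: pen down
  FD 17: (5,17) -> (5,0) [heading=270, draw]
  -- iteration 3/6 --
  RT 180: heading 270 -> 90
  PD: pen down
  FD 17: (5,0) -> (5,17) [heading=90, draw]
  -- iteration 4/6 --
  RT 180: heading 90 -> 270
  PD: pen down
  FD 17: (5,17) -> (5,0) [heading=270, draw]
  -- iteration 5/6 --
  RT 180: heading 270 -> 90
  PD: pen down
  FD 17: (5,0) -> (5,17) [heading=90, draw]
  -- iteration 6/6 --
  RT 180: heading 90 -> 270
  PD: pen down
  FD 17: (5,17) -> (5,0) [heading=270, draw]
]
BK 2: (5,0) -> (5,2) [heading=270, draw]
RT 45: heading 270 -> 225
FD 4: (5,2) -> (2.172,-0.828) [heading=225, draw]
FD 6: (2.172,-0.828) -> (-2.071,-5.071) [heading=225, draw]
LT 135: heading 225 -> 0
Final: pos=(-2.071,-5.071), heading=0, 10 segment(s) drawn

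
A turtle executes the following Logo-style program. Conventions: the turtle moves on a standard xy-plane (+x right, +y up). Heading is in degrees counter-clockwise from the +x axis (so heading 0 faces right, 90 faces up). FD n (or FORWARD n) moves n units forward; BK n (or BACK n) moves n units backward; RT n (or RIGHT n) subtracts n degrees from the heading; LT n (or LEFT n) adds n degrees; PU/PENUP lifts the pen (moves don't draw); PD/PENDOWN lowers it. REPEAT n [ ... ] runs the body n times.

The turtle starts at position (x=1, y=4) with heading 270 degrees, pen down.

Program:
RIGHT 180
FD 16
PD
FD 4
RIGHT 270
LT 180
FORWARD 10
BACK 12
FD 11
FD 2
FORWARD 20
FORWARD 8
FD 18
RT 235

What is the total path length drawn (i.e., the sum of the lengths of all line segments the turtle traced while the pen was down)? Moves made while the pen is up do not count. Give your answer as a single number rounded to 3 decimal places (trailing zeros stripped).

Executing turtle program step by step:
Start: pos=(1,4), heading=270, pen down
RT 180: heading 270 -> 90
FD 16: (1,4) -> (1,20) [heading=90, draw]
PD: pen down
FD 4: (1,20) -> (1,24) [heading=90, draw]
RT 270: heading 90 -> 180
LT 180: heading 180 -> 0
FD 10: (1,24) -> (11,24) [heading=0, draw]
BK 12: (11,24) -> (-1,24) [heading=0, draw]
FD 11: (-1,24) -> (10,24) [heading=0, draw]
FD 2: (10,24) -> (12,24) [heading=0, draw]
FD 20: (12,24) -> (32,24) [heading=0, draw]
FD 8: (32,24) -> (40,24) [heading=0, draw]
FD 18: (40,24) -> (58,24) [heading=0, draw]
RT 235: heading 0 -> 125
Final: pos=(58,24), heading=125, 9 segment(s) drawn

Segment lengths:
  seg 1: (1,4) -> (1,20), length = 16
  seg 2: (1,20) -> (1,24), length = 4
  seg 3: (1,24) -> (11,24), length = 10
  seg 4: (11,24) -> (-1,24), length = 12
  seg 5: (-1,24) -> (10,24), length = 11
  seg 6: (10,24) -> (12,24), length = 2
  seg 7: (12,24) -> (32,24), length = 20
  seg 8: (32,24) -> (40,24), length = 8
  seg 9: (40,24) -> (58,24), length = 18
Total = 101

Answer: 101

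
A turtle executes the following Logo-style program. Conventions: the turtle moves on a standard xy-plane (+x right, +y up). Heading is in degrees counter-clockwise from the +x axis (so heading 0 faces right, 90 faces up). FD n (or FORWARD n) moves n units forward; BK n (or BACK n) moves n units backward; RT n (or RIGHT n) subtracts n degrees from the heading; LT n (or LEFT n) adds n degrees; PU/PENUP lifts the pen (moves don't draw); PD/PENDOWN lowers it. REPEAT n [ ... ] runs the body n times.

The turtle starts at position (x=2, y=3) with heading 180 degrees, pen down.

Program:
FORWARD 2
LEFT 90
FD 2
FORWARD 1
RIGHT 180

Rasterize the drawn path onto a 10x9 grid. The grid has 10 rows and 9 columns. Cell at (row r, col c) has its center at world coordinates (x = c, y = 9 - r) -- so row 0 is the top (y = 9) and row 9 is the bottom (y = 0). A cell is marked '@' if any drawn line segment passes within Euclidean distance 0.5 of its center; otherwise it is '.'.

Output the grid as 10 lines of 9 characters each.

Segment 0: (2,3) -> (0,3)
Segment 1: (0,3) -> (-0,1)
Segment 2: (-0,1) -> (-0,0)

Answer: .........
.........
.........
.........
.........
.........
@@@......
@........
@........
@........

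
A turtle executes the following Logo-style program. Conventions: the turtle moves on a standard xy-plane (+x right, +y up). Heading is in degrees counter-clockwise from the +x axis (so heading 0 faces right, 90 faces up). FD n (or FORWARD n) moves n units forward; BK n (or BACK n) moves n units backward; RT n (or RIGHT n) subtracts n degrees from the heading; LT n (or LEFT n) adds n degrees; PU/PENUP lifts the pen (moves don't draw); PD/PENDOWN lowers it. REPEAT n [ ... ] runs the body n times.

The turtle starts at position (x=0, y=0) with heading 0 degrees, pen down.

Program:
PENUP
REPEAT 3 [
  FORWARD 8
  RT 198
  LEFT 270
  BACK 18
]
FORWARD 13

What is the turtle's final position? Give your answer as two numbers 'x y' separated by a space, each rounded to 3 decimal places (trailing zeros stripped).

Answer: 17.045 -12.449

Derivation:
Executing turtle program step by step:
Start: pos=(0,0), heading=0, pen down
PU: pen up
REPEAT 3 [
  -- iteration 1/3 --
  FD 8: (0,0) -> (8,0) [heading=0, move]
  RT 198: heading 0 -> 162
  LT 270: heading 162 -> 72
  BK 18: (8,0) -> (2.438,-17.119) [heading=72, move]
  -- iteration 2/3 --
  FD 8: (2.438,-17.119) -> (4.91,-9.511) [heading=72, move]
  RT 198: heading 72 -> 234
  LT 270: heading 234 -> 144
  BK 18: (4.91,-9.511) -> (19.472,-20.091) [heading=144, move]
  -- iteration 3/3 --
  FD 8: (19.472,-20.091) -> (13,-15.388) [heading=144, move]
  RT 198: heading 144 -> 306
  LT 270: heading 306 -> 216
  BK 18: (13,-15.388) -> (27.562,-4.808) [heading=216, move]
]
FD 13: (27.562,-4.808) -> (17.045,-12.449) [heading=216, move]
Final: pos=(17.045,-12.449), heading=216, 0 segment(s) drawn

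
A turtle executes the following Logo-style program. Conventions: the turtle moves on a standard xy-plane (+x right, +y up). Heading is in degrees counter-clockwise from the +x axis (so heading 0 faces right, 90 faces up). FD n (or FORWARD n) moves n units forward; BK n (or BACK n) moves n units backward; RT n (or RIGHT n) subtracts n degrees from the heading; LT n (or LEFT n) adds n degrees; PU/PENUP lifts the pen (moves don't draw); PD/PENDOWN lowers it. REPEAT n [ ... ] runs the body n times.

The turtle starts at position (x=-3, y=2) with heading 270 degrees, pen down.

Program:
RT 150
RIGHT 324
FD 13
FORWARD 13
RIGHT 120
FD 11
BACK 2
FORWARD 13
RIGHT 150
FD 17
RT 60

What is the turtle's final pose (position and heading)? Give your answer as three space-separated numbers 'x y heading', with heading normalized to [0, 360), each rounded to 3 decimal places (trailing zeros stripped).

Answer: -15.868 9.976 186

Derivation:
Executing turtle program step by step:
Start: pos=(-3,2), heading=270, pen down
RT 150: heading 270 -> 120
RT 324: heading 120 -> 156
FD 13: (-3,2) -> (-14.876,7.288) [heading=156, draw]
FD 13: (-14.876,7.288) -> (-26.752,12.575) [heading=156, draw]
RT 120: heading 156 -> 36
FD 11: (-26.752,12.575) -> (-17.853,19.041) [heading=36, draw]
BK 2: (-17.853,19.041) -> (-19.471,17.865) [heading=36, draw]
FD 13: (-19.471,17.865) -> (-8.954,25.506) [heading=36, draw]
RT 150: heading 36 -> 246
FD 17: (-8.954,25.506) -> (-15.868,9.976) [heading=246, draw]
RT 60: heading 246 -> 186
Final: pos=(-15.868,9.976), heading=186, 6 segment(s) drawn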